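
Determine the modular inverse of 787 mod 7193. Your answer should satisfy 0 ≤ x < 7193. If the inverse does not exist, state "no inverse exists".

850

Run Euclid on (7193, 787):
7193 = 9·787 + 110
787 = 7·110 + 17
110 = 6·17 + 8
17 = 2·8 + 1
8 = 8·1 + 0
Since gcd(787, 7193) = 1, back-substitute to write 1 as a combination:
1 = 17 − 2·8
1 = −2·110 + 13·17
1 = 13·787 − 93·110
1 = −93·7193 + 850·787
So 787·850 ≡ 1 (mod 7193).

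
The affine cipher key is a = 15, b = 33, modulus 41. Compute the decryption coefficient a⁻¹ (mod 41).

11

gcd(41, 15) by repeated division:
41 = 2×15 + 11
15 = 1×11 + 4
11 = 2×4 + 3
4 = 1×3 + 1
3 = 3×1 + 0
gcd = 1, so the inverse exists. Back-substitute:
1 = 4 − 3
1 = −11 + 3·4
1 = 3·15 − 4·11
1 = −4·41 + 11·15
So 15·11 ≡ 1 (mod 41).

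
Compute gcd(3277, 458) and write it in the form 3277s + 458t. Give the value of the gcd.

Apply Euclid's algorithm to 3277 and 458:
3277 = 7×458 + 71
458 = 6×71 + 32
71 = 2×32 + 7
32 = 4×7 + 4
7 = 1×4 + 3
4 = 1×3 + 1
3 = 3×1 + 0
gcd(3277, 458) = 1.
Express as a combination:
1 = 4 − 3
1 = −7 + 2·4
1 = 2·32 − 9·7
1 = −9·71 + 20·32
1 = 20·458 − 129·71
1 = −129·3277 + 923·458
So 1 = (-129)·3277 + (923)·458.

1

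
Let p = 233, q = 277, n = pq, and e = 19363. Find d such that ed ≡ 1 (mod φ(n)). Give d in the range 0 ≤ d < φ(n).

φ(n) = (p−1)(q−1) = 232·276 = 64032.
Need d with 19363·d ≡ 1 (mod 64032). Apply the extended Euclidean algorithm:
64032 = 3×19363 + 5943
19363 = 3×5943 + 1534
5943 = 3×1534 + 1341
1534 = 1×1341 + 193
1341 = 6×193 + 183
193 = 1×183 + 10
183 = 18×10 + 3
10 = 3×3 + 1
3 = 3×1 + 0
Back-substitute:
1 = 10 − 3·3
1 = −3·183 + 55·10
1 = 55·193 − 58·183
1 = −58·1341 + 403·193
1 = 403·1534 − 461·1341
1 = −461·5943 + 1786·1534
1 = 1786·19363 − 5819·5943
1 = −5819·64032 + 19243·19363
So 19363·19243 ≡ 1 (mod 64032), hence d = 19243.

19243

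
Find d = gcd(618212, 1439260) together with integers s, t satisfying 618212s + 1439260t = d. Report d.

Euclidean algorithm:
1439260 = 2·618212 + 202836
618212 = 3·202836 + 9704
202836 = 20·9704 + 8756
9704 = 1·8756 + 948
8756 = 9·948 + 224
948 = 4·224 + 52
224 = 4·52 + 16
52 = 3·16 + 4
16 = 4·4 + 0
gcd(618212, 1439260) = 4.
Express as a combination:
4 = 52 − 3·16
4 = −3·224 + 13·52
4 = 13·948 − 55·224
4 = −55·8756 + 508·948
4 = 508·9704 − 563·8756
4 = −563·202836 + 11768·9704
4 = 11768·618212 − 35867·202836
4 = −35867·1439260 + 83502·618212
So 4 = (-35867)·1439260 + (83502)·618212.

4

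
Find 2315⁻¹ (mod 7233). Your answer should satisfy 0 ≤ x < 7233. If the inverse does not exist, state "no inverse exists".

Run Euclid on (7233, 2315):
7233 = 3×2315 + 288
2315 = 8×288 + 11
288 = 26×11 + 2
11 = 5×2 + 1
2 = 2×1 + 0
The gcd is 1. Working backward:
1 = 11 − 5·2
1 = −5·288 + 131·11
1 = 131·2315 − 1053·288
1 = −1053·7233 + 3290·2315
So 2315·3290 ≡ 1 (mod 7233).

3290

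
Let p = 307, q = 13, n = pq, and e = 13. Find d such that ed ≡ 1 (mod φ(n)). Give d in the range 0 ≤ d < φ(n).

φ(n) = (p−1)(q−1) = 306·12 = 3672.
Need d with 13·d ≡ 1 (mod 3672). Apply the extended Euclidean algorithm:
3672 = 282*13 + 6
13 = 2*6 + 1
6 = 6*1 + 0
Back-substitute:
1 = 13 − 2·6
1 = −2·3672 + 565·13
So 13·565 ≡ 1 (mod 3672), hence d = 565.

565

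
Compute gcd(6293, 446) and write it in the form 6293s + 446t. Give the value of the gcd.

1

Euclidean algorithm:
6293 = 14×446 + 49
446 = 9×49 + 5
49 = 9×5 + 4
5 = 1×4 + 1
4 = 4×1 + 0
gcd(6293, 446) = 1.
Working backward:
1 = 5 − 4
1 = −49 + 10·5
1 = 10·446 − 91·49
1 = −91·6293 + 1284·446
So 1 = (-91)·6293 + (1284)·446.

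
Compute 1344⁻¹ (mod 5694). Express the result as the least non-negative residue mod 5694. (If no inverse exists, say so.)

no inverse exists

Euclidean algorithm on 5694, 1344:
5694 = 4·1344 + 318
1344 = 4·318 + 72
318 = 4·72 + 30
72 = 2·30 + 12
30 = 2·12 + 6
12 = 2·6 + 0
The gcd is 6, not 1, hence no inverse exists.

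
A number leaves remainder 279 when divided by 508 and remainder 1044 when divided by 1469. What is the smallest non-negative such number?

428523

Write x = 279 + 508·k. Then 508·k ≡ 1044 − 279 ≡ 765 (mod 1469).
Need 508⁻¹ mod 1469. Extended Euclid on (1469, 508):
1469 = 2·508 + 453
508 = 1·453 + 55
453 = 8·55 + 13
55 = 4·13 + 3
13 = 4·3 + 1
3 = 3·1 + 0
Back-substitute:
1 = 13 − 4·3
1 = −4·55 + 17·13
1 = 17·453 − 140·55
1 = −140·508 + 157·453
1 = 157·1469 − 454·508
508⁻¹ ≡ 1015 (mod 1469), so k ≡ 1015·765 ≡ 843 (mod 1469).
x = 279 + 508·843 = 428523.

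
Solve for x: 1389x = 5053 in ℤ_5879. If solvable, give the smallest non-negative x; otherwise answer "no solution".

First find gcd(1389, 5879):
5879 = 4·1389 + 323
1389 = 4·323 + 97
323 = 3·97 + 32
97 = 3·32 + 1
32 = 32·1 + 0
gcd = 1, so a unique solution mod 5879 exists.
Back-substitute for the Bézout coefficients:
1 = 97 − 3·32
1 = −3·323 + 10·97
1 = 10·1389 − 43·323
1 = −43·5879 + 182·1389
So 1389·(182) ≡ 1 (mod 5879), giving 1389⁻¹ ≡ 182.
x ≡ 1389⁻¹·5053 ≡ 182·5053 ≡ 2522 (mod 5879).

2522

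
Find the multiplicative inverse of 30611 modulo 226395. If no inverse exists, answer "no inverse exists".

218156

Apply the Euclidean algorithm to 226395 and 30611:
226395 = 7·30611 + 12118
30611 = 2·12118 + 6375
12118 = 1·6375 + 5743
6375 = 1·5743 + 632
5743 = 9·632 + 55
632 = 11·55 + 27
55 = 2·27 + 1
27 = 27·1 + 0
The gcd is 1. Working backward:
1 = 55 − 2·27
1 = −2·632 + 23·55
1 = 23·5743 − 209·632
1 = −209·6375 + 232·5743
1 = 232·12118 − 441·6375
1 = −441·30611 + 1114·12118
1 = 1114·226395 − 8239·30611
Hence 30611⁻¹ ≡ -8239 ≡ 218156 (mod 226395).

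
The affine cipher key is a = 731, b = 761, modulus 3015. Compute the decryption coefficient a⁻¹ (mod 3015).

gcd(3015, 731) by repeated division:
3015 = 4×731 + 91
731 = 8×91 + 3
91 = 30×3 + 1
3 = 3×1 + 0
Since gcd(731, 3015) = 1, back-substitute to write 1 as a combination:
1 = 91 − 30·3
1 = −30·731 + 241·91
1 = 241·3015 − 994·731
Hence 731⁻¹ ≡ -994 ≡ 2021 (mod 3015).

2021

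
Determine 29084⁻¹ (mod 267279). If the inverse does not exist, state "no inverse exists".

gcd(267279, 29084) by repeated division:
267279 = 9×29084 + 5523
29084 = 5×5523 + 1469
5523 = 3×1469 + 1116
1469 = 1×1116 + 353
1116 = 3×353 + 57
353 = 6×57 + 11
57 = 5×11 + 2
11 = 5×2 + 1
2 = 2×1 + 0
Since gcd(29084, 267279) = 1, back-substitute to write 1 as a combination:
1 = 11 − 5·2
1 = −5·57 + 26·11
1 = 26·353 − 161·57
1 = −161·1116 + 509·353
1 = 509·1469 − 670·1116
1 = −670·5523 + 2519·1469
1 = 2519·29084 − 13265·5523
1 = −13265·267279 + 121904·29084
So 29084·121904 ≡ 1 (mod 267279).

121904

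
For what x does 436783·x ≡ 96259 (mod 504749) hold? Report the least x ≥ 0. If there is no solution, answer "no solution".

243996

First find gcd(436783, 504749):
504749 = 1*436783 + 67966
436783 = 6*67966 + 28987
67966 = 2*28987 + 9992
28987 = 2*9992 + 9003
9992 = 1*9003 + 989
9003 = 9*989 + 102
989 = 9*102 + 71
102 = 1*71 + 31
71 = 2*31 + 9
31 = 3*9 + 4
9 = 2*4 + 1
4 = 4*1 + 0
gcd = 1, so a unique solution mod 504749 exists.
Back-substitute for the Bézout coefficients:
1 = 9 − 2·4
1 = −2·31 + 7·9
1 = 7·71 − 16·31
1 = −16·102 + 23·71
1 = 23·989 − 223·102
1 = −223·9003 + 2030·989
1 = 2030·9992 − 2253·9003
1 = −2253·28987 + 6536·9992
1 = 6536·67966 − 15325·28987
1 = −15325·436783 + 98486·67966
1 = 98486·504749 − 113811·436783
So 436783·(-113811) ≡ 1 (mod 504749), giving 436783⁻¹ ≡ 390938.
x ≡ 436783⁻¹·96259 ≡ 390938·96259 ≡ 243996 (mod 504749).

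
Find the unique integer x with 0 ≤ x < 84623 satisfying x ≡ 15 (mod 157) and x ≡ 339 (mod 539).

77416

Write x = 15 + 157·k. Then 157·k ≡ 339 − 15 ≡ 324 (mod 539).
Need 157⁻¹ mod 539. Extended Euclid on (539, 157):
539 = 3*157 + 68
157 = 2*68 + 21
68 = 3*21 + 5
21 = 4*5 + 1
5 = 5*1 + 0
Back-substitute:
1 = 21 − 4·5
1 = −4·68 + 13·21
1 = 13·157 − 30·68
1 = −30·539 + 103·157
157⁻¹ ≡ 103 (mod 539), so k ≡ 103·324 ≡ 493 (mod 539).
x = 15 + 157·493 = 77416.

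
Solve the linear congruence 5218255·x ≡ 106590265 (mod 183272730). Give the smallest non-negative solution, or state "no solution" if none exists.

9450889

First find gcd(5218255, 183272730):
183272730 = 35×5218255 + 633805
5218255 = 8×633805 + 147815
633805 = 4×147815 + 42545
147815 = 3×42545 + 20180
42545 = 2×20180 + 2185
20180 = 9×2185 + 515
2185 = 4×515 + 125
515 = 4×125 + 15
125 = 8×15 + 5
15 = 3×5 + 0
gcd = 5 and 5 | 106590265, so solutions exist. Divide through by 5: 1043651x ≡ 21318053 (mod 36654546).
Now find 1043651⁻¹ mod 36654546:
36654546 = 35×1043651 + 126761
1043651 = 8×126761 + 29563
126761 = 4×29563 + 8509
29563 = 3×8509 + 4036
8509 = 2×4036 + 437
4036 = 9×437 + 103
437 = 4×103 + 25
103 = 4×25 + 3
25 = 8×3 + 1
3 = 3×1 + 0
Back-substitute:
1 = 25 − 8·3
1 = −8·103 + 33·25
1 = 33·437 − 140·103
1 = −140·4036 + 1293·437
1 = 1293·8509 − 2726·4036
1 = −2726·29563 + 9471·8509
1 = 9471·126761 − 40610·29563
1 = −40610·1043651 + 334351·126761
1 = 334351·36654546 − 11742895·1043651
So 1043651·(-11742895) ≡ 1 (mod 36654546), i.e. 1043651⁻¹ ≡ 24911651.
Then x ≡ 24911651·21318053 ≡ 9450889 (mod 36654546); the smallest non-negative solution is x = 9450889.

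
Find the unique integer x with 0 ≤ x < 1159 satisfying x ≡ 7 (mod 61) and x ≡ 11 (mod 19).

68

Write x = 7 + 61·k. Then 61·k ≡ 11 − 7 ≡ 4 (mod 19).
Need 61⁻¹ mod 19. Extended Euclid on (19, 4):
19 = 4*4 + 3
4 = 1*3 + 1
3 = 3*1 + 0
Back-substitute:
1 = 4 − 3
1 = −19 + 5·4
61⁻¹ ≡ 5 (mod 19), so k ≡ 5·4 ≡ 1 (mod 19).
x = 7 + 61·1 = 68.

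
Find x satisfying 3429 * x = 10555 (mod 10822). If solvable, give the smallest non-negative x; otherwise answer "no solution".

3683

First find gcd(3429, 10822):
10822 = 3*3429 + 535
3429 = 6*535 + 219
535 = 2*219 + 97
219 = 2*97 + 25
97 = 3*25 + 22
25 = 1*22 + 3
22 = 7*3 + 1
3 = 3*1 + 0
gcd = 1, so a unique solution mod 10822 exists.
Back-substitute for the Bézout coefficients:
1 = 22 − 7·3
1 = −7·25 + 8·22
1 = 8·97 − 31·25
1 = −31·219 + 70·97
1 = 70·535 − 171·219
1 = −171·3429 + 1096·535
1 = 1096·10822 − 3459·3429
So 3429·(-3459) ≡ 1 (mod 10822), giving 3429⁻¹ ≡ 7363.
x ≡ 3429⁻¹·10555 ≡ 7363·10555 ≡ 3683 (mod 10822).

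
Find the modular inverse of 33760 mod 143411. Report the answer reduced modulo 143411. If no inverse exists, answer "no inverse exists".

96127

Run Euclid on (143411, 33760):
143411 = 4×33760 + 8371
33760 = 4×8371 + 276
8371 = 30×276 + 91
276 = 3×91 + 3
91 = 30×3 + 1
3 = 3×1 + 0
Since gcd(33760, 143411) = 1, back-substitute to write 1 as a combination:
1 = 91 − 30·3
1 = −30·276 + 91·91
1 = 91·8371 − 2760·276
1 = −2760·33760 + 11131·8371
1 = 11131·143411 − 47284·33760
So 33760·(-47284) ≡ 1 (mod 143411), and -47284 ≡ 96127 (mod 143411).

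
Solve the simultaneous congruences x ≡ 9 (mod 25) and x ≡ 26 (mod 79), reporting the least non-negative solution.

Write x = 9 + 25·k. Then 25·k ≡ 26 − 9 ≡ 17 (mod 79).
Need 25⁻¹ mod 79. Extended Euclid on (79, 25):
79 = 3*25 + 4
25 = 6*4 + 1
4 = 4*1 + 0
Back-substitute:
1 = 25 − 6·4
1 = −6·79 + 19·25
25⁻¹ ≡ 19 (mod 79), so k ≡ 19·17 ≡ 7 (mod 79).
x = 9 + 25·7 = 184.

184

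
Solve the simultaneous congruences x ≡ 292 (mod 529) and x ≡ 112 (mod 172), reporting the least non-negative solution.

48960

Write x = 292 + 529·k. Then 529·k ≡ 112 − 292 ≡ 164 (mod 172).
Need 529⁻¹ mod 172. Extended Euclid on (172, 13):
172 = 13×13 + 3
13 = 4×3 + 1
3 = 3×1 + 0
Back-substitute:
1 = 13 − 4·3
1 = −4·172 + 53·13
529⁻¹ ≡ 53 (mod 172), so k ≡ 53·164 ≡ 92 (mod 172).
x = 292 + 529·92 = 48960.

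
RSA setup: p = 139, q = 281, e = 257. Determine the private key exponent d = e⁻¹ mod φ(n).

φ(n) = (p−1)(q−1) = 138·280 = 38640.
Need d with 257·d ≡ 1 (mod 38640). Apply the extended Euclidean algorithm:
38640 = 150*257 + 90
257 = 2*90 + 77
90 = 1*77 + 13
77 = 5*13 + 12
13 = 1*12 + 1
12 = 12*1 + 0
Back-substitute:
1 = 13 − 12
1 = −77 + 6·13
1 = 6·90 − 7·77
1 = −7·257 + 20·90
1 = 20·38640 − 3007·257
So 257·(-3007) ≡ 1 (mod 38640), hence d ≡ -3007 ≡ 35633 (mod 38640).

35633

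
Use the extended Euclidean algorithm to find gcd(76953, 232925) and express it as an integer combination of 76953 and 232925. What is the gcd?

Apply Euclid's algorithm to 232925 and 76953:
232925 = 3·76953 + 2066
76953 = 37·2066 + 511
2066 = 4·511 + 22
511 = 23·22 + 5
22 = 4·5 + 2
5 = 2·2 + 1
2 = 2·1 + 0
gcd(76953, 232925) = 1.
Working backward:
1 = 5 − 2·2
1 = −2·22 + 9·5
1 = 9·511 − 209·22
1 = −209·2066 + 845·511
1 = 845·76953 − 31474·2066
1 = −31474·232925 + 95267·76953
So 1 = (-31474)·232925 + (95267)·76953.

1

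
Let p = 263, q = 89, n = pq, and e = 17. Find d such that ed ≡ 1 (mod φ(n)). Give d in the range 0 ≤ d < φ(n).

φ(n) = (p−1)(q−1) = 262·88 = 23056.
Need d with 17·d ≡ 1 (mod 23056). Apply the extended Euclidean algorithm:
23056 = 1356×17 + 4
17 = 4×4 + 1
4 = 4×1 + 0
Back-substitute:
1 = 17 − 4·4
1 = −4·23056 + 5425·17
So 17·5425 ≡ 1 (mod 23056), hence d = 5425.

5425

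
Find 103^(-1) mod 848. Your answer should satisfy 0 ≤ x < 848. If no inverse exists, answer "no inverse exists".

247

Apply the Euclidean algorithm to 848 and 103:
848 = 8·103 + 24
103 = 4·24 + 7
24 = 3·7 + 3
7 = 2·3 + 1
3 = 3·1 + 0
gcd = 1, so the inverse exists. Back-substitute:
1 = 7 − 2·3
1 = −2·24 + 7·7
1 = 7·103 − 30·24
1 = −30·848 + 247·103
So 103·247 ≡ 1 (mod 848).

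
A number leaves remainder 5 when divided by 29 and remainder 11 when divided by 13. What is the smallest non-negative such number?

63

Write x = 5 + 29·k. Then 29·k ≡ 11 − 5 ≡ 6 (mod 13).
Need 29⁻¹ mod 13. Extended Euclid on (13, 3):
13 = 4·3 + 1
3 = 3·1 + 0
Back-substitute:
1 = 13 − 4·3
29⁻¹ ≡ 9 (mod 13), so k ≡ 9·6 ≡ 2 (mod 13).
x = 5 + 29·2 = 63.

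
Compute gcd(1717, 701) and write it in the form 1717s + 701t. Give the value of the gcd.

1

Repeated division:
1717 = 2*701 + 315
701 = 2*315 + 71
315 = 4*71 + 31
71 = 2*31 + 9
31 = 3*9 + 4
9 = 2*4 + 1
4 = 4*1 + 0
gcd(1717, 701) = 1.
Back-substituting:
1 = 9 − 2·4
1 = −2·31 + 7·9
1 = 7·71 − 16·31
1 = −16·315 + 71·71
1 = 71·701 − 158·315
1 = −158·1717 + 387·701
So 1 = (-158)·1717 + (387)·701.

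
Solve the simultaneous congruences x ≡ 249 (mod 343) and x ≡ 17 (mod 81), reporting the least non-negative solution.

19457

Write x = 249 + 343·k. Then 343·k ≡ 17 − 249 ≡ 11 (mod 81).
Need 343⁻¹ mod 81. Extended Euclid on (81, 19):
81 = 4·19 + 5
19 = 3·5 + 4
5 = 1·4 + 1
4 = 4·1 + 0
Back-substitute:
1 = 5 − 4
1 = −19 + 4·5
1 = 4·81 − 17·19
343⁻¹ ≡ 64 (mod 81), so k ≡ 64·11 ≡ 56 (mod 81).
x = 249 + 343·56 = 19457.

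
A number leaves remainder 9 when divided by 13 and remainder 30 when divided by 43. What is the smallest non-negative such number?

503

Write x = 9 + 13·k. Then 13·k ≡ 30 − 9 ≡ 21 (mod 43).
Need 13⁻¹ mod 43. Extended Euclid on (43, 13):
43 = 3*13 + 4
13 = 3*4 + 1
4 = 4*1 + 0
Back-substitute:
1 = 13 − 3·4
1 = −3·43 + 10·13
13⁻¹ ≡ 10 (mod 43), so k ≡ 10·21 ≡ 38 (mod 43).
x = 9 + 13·38 = 503.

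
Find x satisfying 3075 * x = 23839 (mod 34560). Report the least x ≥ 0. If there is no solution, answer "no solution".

no solution

gcd(3075, 34560):
34560 = 11*3075 + 735
3075 = 4*735 + 135
735 = 5*135 + 60
135 = 2*60 + 15
60 = 4*15 + 0
gcd = 15, but 15 ∤ 23839, so the congruence has no solution.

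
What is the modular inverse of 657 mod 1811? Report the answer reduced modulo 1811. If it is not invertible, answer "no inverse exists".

532

Run Euclid on (1811, 657):
1811 = 2*657 + 497
657 = 1*497 + 160
497 = 3*160 + 17
160 = 9*17 + 7
17 = 2*7 + 3
7 = 2*3 + 1
3 = 3*1 + 0
Since gcd(657, 1811) = 1, back-substitute to write 1 as a combination:
1 = 7 − 2·3
1 = −2·17 + 5·7
1 = 5·160 − 47·17
1 = −47·497 + 146·160
1 = 146·657 − 193·497
1 = −193·1811 + 532·657
So 657·532 ≡ 1 (mod 1811).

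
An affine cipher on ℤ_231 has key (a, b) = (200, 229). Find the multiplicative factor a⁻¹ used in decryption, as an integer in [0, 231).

Run Euclid on (231, 200):
231 = 1×200 + 31
200 = 6×31 + 14
31 = 2×14 + 3
14 = 4×3 + 2
3 = 1×2 + 1
2 = 2×1 + 0
Since gcd(200, 231) = 1, back-substitute to write 1 as a combination:
1 = 3 − 2
1 = −14 + 5·3
1 = 5·31 − 11·14
1 = −11·200 + 71·31
1 = 71·231 − 82·200
Hence 200⁻¹ ≡ -82 ≡ 149 (mod 231).

149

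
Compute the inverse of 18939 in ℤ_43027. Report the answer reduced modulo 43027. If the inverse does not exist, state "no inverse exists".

13295

gcd(43027, 18939) by repeated division:
43027 = 2·18939 + 5149
18939 = 3·5149 + 3492
5149 = 1·3492 + 1657
3492 = 2·1657 + 178
1657 = 9·178 + 55
178 = 3·55 + 13
55 = 4·13 + 3
13 = 4·3 + 1
3 = 3·1 + 0
Since gcd(18939, 43027) = 1, back-substitute to write 1 as a combination:
1 = 13 − 4·3
1 = −4·55 + 17·13
1 = 17·178 − 55·55
1 = −55·1657 + 512·178
1 = 512·3492 − 1079·1657
1 = −1079·5149 + 1591·3492
1 = 1591·18939 − 5852·5149
1 = −5852·43027 + 13295·18939
So 18939·13295 ≡ 1 (mod 43027).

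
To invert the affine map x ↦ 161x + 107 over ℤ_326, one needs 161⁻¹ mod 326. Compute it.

Run Euclid on (326, 161):
326 = 2*161 + 4
161 = 40*4 + 1
4 = 4*1 + 0
The gcd is 1. Working backward:
1 = 161 − 40·4
1 = −40·326 + 81·161
So 161·81 ≡ 1 (mod 326).

81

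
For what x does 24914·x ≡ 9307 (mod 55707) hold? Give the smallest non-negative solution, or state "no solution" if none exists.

14684

First find gcd(24914, 55707):
55707 = 2·24914 + 5879
24914 = 4·5879 + 1398
5879 = 4·1398 + 287
1398 = 4·287 + 250
287 = 1·250 + 37
250 = 6·37 + 28
37 = 1·28 + 9
28 = 3·9 + 1
9 = 9·1 + 0
gcd = 1, so a unique solution mod 55707 exists.
Back-substitute for the Bézout coefficients:
1 = 28 − 3·9
1 = −3·37 + 4·28
1 = 4·250 − 27·37
1 = −27·287 + 31·250
1 = 31·1398 − 151·287
1 = −151·5879 + 635·1398
1 = 635·24914 − 2691·5879
1 = −2691·55707 + 6017·24914
So 24914·(6017) ≡ 1 (mod 55707), giving 24914⁻¹ ≡ 6017.
x ≡ 24914⁻¹·9307 ≡ 6017·9307 ≡ 14684 (mod 55707).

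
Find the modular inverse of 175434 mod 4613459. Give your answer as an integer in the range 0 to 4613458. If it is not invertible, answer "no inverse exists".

Apply the Euclidean algorithm to 4613459 and 175434:
4613459 = 26·175434 + 52175
175434 = 3·52175 + 18909
52175 = 2·18909 + 14357
18909 = 1·14357 + 4552
14357 = 3·4552 + 701
4552 = 6·701 + 346
701 = 2·346 + 9
346 = 38·9 + 4
9 = 2·4 + 1
4 = 4·1 + 0
gcd = 1, so the inverse exists. Back-substitute:
1 = 9 − 2·4
1 = −2·346 + 77·9
1 = 77·701 − 156·346
1 = −156·4552 + 1013·701
1 = 1013·14357 − 3195·4552
1 = −3195·18909 + 4208·14357
1 = 4208·52175 − 11611·18909
1 = −11611·175434 + 39041·52175
1 = 39041·4613459 − 1026677·175434
Hence 175434⁻¹ ≡ -1026677 ≡ 3586782 (mod 4613459).

3586782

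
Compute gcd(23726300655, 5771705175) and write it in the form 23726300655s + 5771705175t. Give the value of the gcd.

15

Repeated division:
23726300655 = 4*5771705175 + 639479955
5771705175 = 9*639479955 + 16385580
639479955 = 39*16385580 + 442335
16385580 = 37*442335 + 19185
442335 = 23*19185 + 1080
19185 = 17*1080 + 825
1080 = 1*825 + 255
825 = 3*255 + 60
255 = 4*60 + 15
60 = 4*15 + 0
gcd(23726300655, 5771705175) = 15.
Express as a combination:
15 = 255 − 4·60
15 = −4·825 + 13·255
15 = 13·1080 − 17·825
15 = −17·19185 + 302·1080
15 = 302·442335 − 6963·19185
15 = −6963·16385580 + 257933·442335
15 = 257933·639479955 − 10066350·16385580
15 = −10066350·5771705175 + 90855083·639479955
15 = 90855083·23726300655 − 373486682·5771705175
So 15 = (90855083)·23726300655 + (-373486682)·5771705175.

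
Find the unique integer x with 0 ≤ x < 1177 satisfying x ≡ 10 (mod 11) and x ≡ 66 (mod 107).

Write x = 10 + 11·k. Then 11·k ≡ 66 − 10 ≡ 56 (mod 107).
Need 11⁻¹ mod 107. Extended Euclid on (107, 11):
107 = 9·11 + 8
11 = 1·8 + 3
8 = 2·3 + 2
3 = 1·2 + 1
2 = 2·1 + 0
Back-substitute:
1 = 3 − 2
1 = −8 + 3·3
1 = 3·11 − 4·8
1 = −4·107 + 39·11
11⁻¹ ≡ 39 (mod 107), so k ≡ 39·56 ≡ 44 (mod 107).
x = 10 + 11·44 = 494.

494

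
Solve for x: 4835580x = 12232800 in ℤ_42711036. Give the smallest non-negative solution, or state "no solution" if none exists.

First find gcd(4835580, 42711036):
42711036 = 8×4835580 + 4026396
4835580 = 1×4026396 + 809184
4026396 = 4×809184 + 789660
809184 = 1×789660 + 19524
789660 = 40×19524 + 8700
19524 = 2×8700 + 2124
8700 = 4×2124 + 204
2124 = 10×204 + 84
204 = 2×84 + 36
84 = 2×36 + 12
36 = 3×12 + 0
gcd = 12 and 12 | 12232800, so solutions exist. Divide through by 12: 402965x ≡ 1019400 (mod 3559253).
Now find 402965⁻¹ mod 3559253:
3559253 = 8×402965 + 335533
402965 = 1×335533 + 67432
335533 = 4×67432 + 65805
67432 = 1×65805 + 1627
65805 = 40×1627 + 725
1627 = 2×725 + 177
725 = 4×177 + 17
177 = 10×17 + 7
17 = 2×7 + 3
7 = 2×3 + 1
3 = 3×1 + 0
Back-substitute:
1 = 7 − 2·3
1 = −2·17 + 5·7
1 = 5·177 − 52·17
1 = −52·725 + 213·177
1 = 213·1627 − 478·725
1 = −478·65805 + 19333·1627
1 = 19333·67432 − 19811·65805
1 = −19811·335533 + 98577·67432
1 = 98577·402965 − 118388·335533
1 = −118388·3559253 + 1045681·402965
So 402965⁻¹ ≡ 1045681 (mod 3559253).
Then x ≡ 1045681·1019400 ≡ 2971177 (mod 3559253); the smallest non-negative solution is x = 2971177.

2971177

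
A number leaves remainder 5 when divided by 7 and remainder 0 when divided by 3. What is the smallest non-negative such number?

12

Write x = 5 + 7·k. Then 7·k ≡ 0 − 5 ≡ 1 (mod 3).
Need 7⁻¹ mod 3. Extended Euclid on (3, 1):
3 = 3*1 + 0
7⁻¹ ≡ 1 (mod 3), so k ≡ 1·1 ≡ 1 (mod 3).
x = 5 + 7·1 = 12.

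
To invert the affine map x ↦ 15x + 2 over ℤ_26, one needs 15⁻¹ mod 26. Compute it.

gcd(26, 15) by repeated division:
26 = 1·15 + 11
15 = 1·11 + 4
11 = 2·4 + 3
4 = 1·3 + 1
3 = 3·1 + 0
gcd = 1, so the inverse exists. Back-substitute:
1 = 4 − 3
1 = −11 + 3·4
1 = 3·15 − 4·11
1 = −4·26 + 7·15
So 15·7 ≡ 1 (mod 26).

7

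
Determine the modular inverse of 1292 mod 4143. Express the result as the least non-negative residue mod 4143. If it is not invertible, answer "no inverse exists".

Run Euclid on (4143, 1292):
4143 = 3×1292 + 267
1292 = 4×267 + 224
267 = 1×224 + 43
224 = 5×43 + 9
43 = 4×9 + 7
9 = 1×7 + 2
7 = 3×2 + 1
2 = 2×1 + 0
The gcd is 1. Working backward:
1 = 7 − 3·2
1 = −3·9 + 4·7
1 = 4·43 − 19·9
1 = −19·224 + 99·43
1 = 99·267 − 118·224
1 = −118·1292 + 571·267
1 = 571·4143 − 1831·1292
Thus 1292·(-1831) ≡ 1 (mod 4143); reducing, -1831 mod 4143 = 2312.

2312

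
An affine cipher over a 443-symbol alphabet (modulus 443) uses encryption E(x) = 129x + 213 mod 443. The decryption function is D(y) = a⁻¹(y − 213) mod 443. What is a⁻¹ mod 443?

261

Apply the Euclidean algorithm to 443 and 129:
443 = 3×129 + 56
129 = 2×56 + 17
56 = 3×17 + 5
17 = 3×5 + 2
5 = 2×2 + 1
2 = 2×1 + 0
The gcd is 1. Working backward:
1 = 5 − 2·2
1 = −2·17 + 7·5
1 = 7·56 − 23·17
1 = −23·129 + 53·56
1 = 53·443 − 182·129
So 129·(-182) ≡ 1 (mod 443), and -182 ≡ 261 (mod 443).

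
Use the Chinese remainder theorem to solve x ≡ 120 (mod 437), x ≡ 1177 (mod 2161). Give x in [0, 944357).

Write x = 120 + 437·k. Then 437·k ≡ 1177 − 120 ≡ 1057 (mod 2161).
Need 437⁻¹ mod 2161. Extended Euclid on (2161, 437):
2161 = 4×437 + 413
437 = 1×413 + 24
413 = 17×24 + 5
24 = 4×5 + 4
5 = 1×4 + 1
4 = 4×1 + 0
Back-substitute:
1 = 5 − 4
1 = −24 + 5·5
1 = 5·413 − 86·24
1 = −86·437 + 91·413
1 = 91·2161 − 450·437
437⁻¹ ≡ 1711 (mod 2161), so k ≡ 1711·1057 ≡ 1931 (mod 2161).
x = 120 + 437·1931 = 843967.

843967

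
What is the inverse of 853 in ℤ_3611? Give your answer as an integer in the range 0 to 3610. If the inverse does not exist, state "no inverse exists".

Apply the Euclidean algorithm to 3611 and 853:
3611 = 4×853 + 199
853 = 4×199 + 57
199 = 3×57 + 28
57 = 2×28 + 1
28 = 28×1 + 0
Since gcd(853, 3611) = 1, back-substitute to write 1 as a combination:
1 = 57 − 2·28
1 = −2·199 + 7·57
1 = 7·853 − 30·199
1 = −30·3611 + 127·853
So 853·127 ≡ 1 (mod 3611).

127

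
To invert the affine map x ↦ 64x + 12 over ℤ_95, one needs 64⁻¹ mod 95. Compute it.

49

Extended Euclidean algorithm:
95 = 1*64 + 31
64 = 2*31 + 2
31 = 15*2 + 1
2 = 2*1 + 0
Since gcd(64, 95) = 1, back-substitute to write 1 as a combination:
1 = 31 − 15·2
1 = −15·64 + 31·31
1 = 31·95 − 46·64
Hence 64⁻¹ ≡ -46 ≡ 49 (mod 95).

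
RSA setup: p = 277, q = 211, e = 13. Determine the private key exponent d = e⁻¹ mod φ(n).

8917

φ(n) = (p−1)(q−1) = 276·210 = 57960.
Need d with 13·d ≡ 1 (mod 57960). Apply the extended Euclidean algorithm:
57960 = 4458*13 + 6
13 = 2*6 + 1
6 = 6*1 + 0
Back-substitute:
1 = 13 − 2·6
1 = −2·57960 + 8917·13
So 13·8917 ≡ 1 (mod 57960), hence d = 8917.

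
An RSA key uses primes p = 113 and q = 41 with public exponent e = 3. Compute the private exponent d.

2987

φ(n) = (p−1)(q−1) = 112·40 = 4480.
Need d with 3·d ≡ 1 (mod 4480). Apply the extended Euclidean algorithm:
4480 = 1493×3 + 1
3 = 3×1 + 0
Back-substitute:
1 = 4480 − 1493·3
So 3·(-1493) ≡ 1 (mod 4480), hence d ≡ -1493 ≡ 2987 (mod 4480).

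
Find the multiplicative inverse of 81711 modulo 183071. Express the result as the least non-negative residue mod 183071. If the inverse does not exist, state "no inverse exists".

no inverse exists

Compute gcd(81711, 183071):
183071 = 2·81711 + 19649
81711 = 4·19649 + 3115
19649 = 6·3115 + 959
3115 = 3·959 + 238
959 = 4·238 + 7
238 = 34·7 + 0
Since gcd = 7 > 1, 81711 is not a unit mod 183071.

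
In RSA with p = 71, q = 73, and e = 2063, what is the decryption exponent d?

φ(n) = (p−1)(q−1) = 70·72 = 5040.
Need d with 2063·d ≡ 1 (mod 5040). Apply the extended Euclidean algorithm:
5040 = 2×2063 + 914
2063 = 2×914 + 235
914 = 3×235 + 209
235 = 1×209 + 26
209 = 8×26 + 1
26 = 26×1 + 0
Back-substitute:
1 = 209 − 8·26
1 = −8·235 + 9·209
1 = 9·914 − 35·235
1 = −35·2063 + 79·914
1 = 79·5040 − 193·2063
So 2063·(-193) ≡ 1 (mod 5040), hence d ≡ -193 ≡ 4847 (mod 5040).

4847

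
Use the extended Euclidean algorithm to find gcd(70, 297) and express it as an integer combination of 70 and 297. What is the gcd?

1

Euclidean algorithm:
297 = 4*70 + 17
70 = 4*17 + 2
17 = 8*2 + 1
2 = 2*1 + 0
gcd(70, 297) = 1.
Working backward:
1 = 17 − 8·2
1 = −8·70 + 33·17
1 = 33·297 − 140·70
So 1 = (33)·297 + (-140)·70.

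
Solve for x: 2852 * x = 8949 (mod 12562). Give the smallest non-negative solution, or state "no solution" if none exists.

no solution

gcd(2852, 12562):
12562 = 4·2852 + 1154
2852 = 2·1154 + 544
1154 = 2·544 + 66
544 = 8·66 + 16
66 = 4·16 + 2
16 = 8·2 + 0
gcd = 2, but 2 ∤ 8949, so the congruence has no solution.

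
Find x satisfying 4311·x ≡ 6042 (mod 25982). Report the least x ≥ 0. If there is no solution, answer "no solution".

18950

First find gcd(4311, 25982):
25982 = 6×4311 + 116
4311 = 37×116 + 19
116 = 6×19 + 2
19 = 9×2 + 1
2 = 2×1 + 0
gcd = 1, so a unique solution mod 25982 exists.
Back-substitute for the Bézout coefficients:
1 = 19 − 9·2
1 = −9·116 + 55·19
1 = 55·4311 − 2044·116
1 = −2044·25982 + 12319·4311
So 4311·(12319) ≡ 1 (mod 25982), giving 4311⁻¹ ≡ 12319.
x ≡ 4311⁻¹·6042 ≡ 12319·6042 ≡ 18950 (mod 25982).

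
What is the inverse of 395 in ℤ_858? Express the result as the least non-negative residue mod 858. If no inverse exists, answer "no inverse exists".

593

gcd(858, 395) by repeated division:
858 = 2×395 + 68
395 = 5×68 + 55
68 = 1×55 + 13
55 = 4×13 + 3
13 = 4×3 + 1
3 = 3×1 + 0
Since gcd(395, 858) = 1, back-substitute to write 1 as a combination:
1 = 13 − 4·3
1 = −4·55 + 17·13
1 = 17·68 − 21·55
1 = −21·395 + 122·68
1 = 122·858 − 265·395
Hence 395⁻¹ ≡ -265 ≡ 593 (mod 858).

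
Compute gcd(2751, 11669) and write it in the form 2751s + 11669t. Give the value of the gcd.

7

Apply Euclid's algorithm to 11669 and 2751:
11669 = 4×2751 + 665
2751 = 4×665 + 91
665 = 7×91 + 28
91 = 3×28 + 7
28 = 4×7 + 0
gcd(2751, 11669) = 7.
Working backward:
7 = 91 − 3·28
7 = −3·665 + 22·91
7 = 22·2751 − 91·665
7 = −91·11669 + 386·2751
So 7 = (-91)·11669 + (386)·2751.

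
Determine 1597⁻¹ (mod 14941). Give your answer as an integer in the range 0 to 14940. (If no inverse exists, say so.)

1815

gcd(14941, 1597) by repeated division:
14941 = 9×1597 + 568
1597 = 2×568 + 461
568 = 1×461 + 107
461 = 4×107 + 33
107 = 3×33 + 8
33 = 4×8 + 1
8 = 8×1 + 0
The gcd is 1. Working backward:
1 = 33 − 4·8
1 = −4·107 + 13·33
1 = 13·461 − 56·107
1 = −56·568 + 69·461
1 = 69·1597 − 194·568
1 = −194·14941 + 1815·1597
So 1597·1815 ≡ 1 (mod 14941).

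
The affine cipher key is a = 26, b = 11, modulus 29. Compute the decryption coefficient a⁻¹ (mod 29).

Run Euclid on (29, 26):
29 = 1×26 + 3
26 = 8×3 + 2
3 = 1×2 + 1
2 = 2×1 + 0
gcd = 1, so the inverse exists. Back-substitute:
1 = 3 − 2
1 = −26 + 9·3
1 = 9·29 − 10·26
So 26·(-10) ≡ 1 (mod 29), and -10 ≡ 19 (mod 29).

19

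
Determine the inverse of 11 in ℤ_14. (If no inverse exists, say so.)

Extended Euclidean algorithm:
14 = 1*11 + 3
11 = 3*3 + 2
3 = 1*2 + 1
2 = 2*1 + 0
The gcd is 1. Working backward:
1 = 3 − 2
1 = −11 + 4·3
1 = 4·14 − 5·11
Hence 11⁻¹ ≡ -5 ≡ 9 (mod 14).

9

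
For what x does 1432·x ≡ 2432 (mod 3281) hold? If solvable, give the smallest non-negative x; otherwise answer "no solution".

First find gcd(1432, 3281):
3281 = 2*1432 + 417
1432 = 3*417 + 181
417 = 2*181 + 55
181 = 3*55 + 16
55 = 3*16 + 7
16 = 2*7 + 2
7 = 3*2 + 1
2 = 2*1 + 0
gcd = 1, so a unique solution mod 3281 exists.
Back-substitute for the Bézout coefficients:
1 = 7 − 3·2
1 = −3·16 + 7·7
1 = 7·55 − 24·16
1 = −24·181 + 79·55
1 = 79·417 − 182·181
1 = −182·1432 + 625·417
1 = 625·3281 − 1432·1432
So 1432·(-1432) ≡ 1 (mod 3281), giving 1432⁻¹ ≡ 1849.
x ≡ 1432⁻¹·2432 ≡ 1849·2432 ≡ 1798 (mod 3281).

1798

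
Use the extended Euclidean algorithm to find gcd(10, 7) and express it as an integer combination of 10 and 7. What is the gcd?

Repeated division:
10 = 1*7 + 3
7 = 2*3 + 1
3 = 3*1 + 0
gcd(10, 7) = 1.
Back-substituting:
1 = 7 − 2·3
1 = −2·10 + 3·7
So 1 = (-2)·10 + (3)·7.

1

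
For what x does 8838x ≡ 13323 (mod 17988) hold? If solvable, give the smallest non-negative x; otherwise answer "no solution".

no solution

gcd(8838, 17988):
17988 = 2·8838 + 312
8838 = 28·312 + 102
312 = 3·102 + 6
102 = 17·6 + 0
gcd = 6, but 6 ∤ 13323, so the congruence has no solution.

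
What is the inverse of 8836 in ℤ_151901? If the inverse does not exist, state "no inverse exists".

Apply the Euclidean algorithm to 151901 and 8836:
151901 = 17*8836 + 1689
8836 = 5*1689 + 391
1689 = 4*391 + 125
391 = 3*125 + 16
125 = 7*16 + 13
16 = 1*13 + 3
13 = 4*3 + 1
3 = 3*1 + 0
gcd = 1, so the inverse exists. Back-substitute:
1 = 13 − 4·3
1 = −4·16 + 5·13
1 = 5·125 − 39·16
1 = −39·391 + 122·125
1 = 122·1689 − 527·391
1 = −527·8836 + 2757·1689
1 = 2757·151901 − 47396·8836
So 8836·(-47396) ≡ 1 (mod 151901), and -47396 ≡ 104505 (mod 151901).

104505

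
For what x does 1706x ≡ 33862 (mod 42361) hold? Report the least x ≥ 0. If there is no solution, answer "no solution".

First find gcd(1706, 42361):
42361 = 24×1706 + 1417
1706 = 1×1417 + 289
1417 = 4×289 + 261
289 = 1×261 + 28
261 = 9×28 + 9
28 = 3×9 + 1
9 = 9×1 + 0
gcd = 1, so a unique solution mod 42361 exists.
Back-substitute for the Bézout coefficients:
1 = 28 − 3·9
1 = −3·261 + 28·28
1 = 28·289 − 31·261
1 = −31·1417 + 152·289
1 = 152·1706 − 183·1417
1 = −183·42361 + 4544·1706
So 1706·(4544) ≡ 1 (mod 42361), giving 1706⁻¹ ≡ 4544.
x ≡ 1706⁻¹·33862 ≡ 4544·33862 ≡ 13776 (mod 42361).

13776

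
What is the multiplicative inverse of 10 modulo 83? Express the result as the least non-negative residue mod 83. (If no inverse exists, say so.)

Extended Euclidean algorithm:
83 = 8*10 + 3
10 = 3*3 + 1
3 = 3*1 + 0
Since gcd(10, 83) = 1, back-substitute to write 1 as a combination:
1 = 10 − 3·3
1 = −3·83 + 25·10
So 10·25 ≡ 1 (mod 83).

25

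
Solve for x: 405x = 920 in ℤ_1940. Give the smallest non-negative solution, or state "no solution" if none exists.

328

First find gcd(405, 1940):
1940 = 4·405 + 320
405 = 1·320 + 85
320 = 3·85 + 65
85 = 1·65 + 20
65 = 3·20 + 5
20 = 4·5 + 0
gcd = 5 and 5 | 920, so solutions exist. Divide through by 5: 81x ≡ 184 (mod 388).
Now find 81⁻¹ mod 388:
388 = 4*81 + 64
81 = 1*64 + 17
64 = 3*17 + 13
17 = 1*13 + 4
13 = 3*4 + 1
4 = 4*1 + 0
Back-substitute:
1 = 13 − 3·4
1 = −3·17 + 4·13
1 = 4·64 − 15·17
1 = −15·81 + 19·64
1 = 19·388 − 91·81
So 81·(-91) ≡ 1 (mod 388), i.e. 81⁻¹ ≡ 297.
Then x ≡ 297·184 ≡ 328 (mod 388); the smallest non-negative solution is x = 328.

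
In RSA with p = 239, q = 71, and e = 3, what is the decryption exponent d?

φ(n) = (p−1)(q−1) = 238·70 = 16660.
Need d with 3·d ≡ 1 (mod 16660). Apply the extended Euclidean algorithm:
16660 = 5553·3 + 1
3 = 3·1 + 0
Back-substitute:
1 = 16660 − 5553·3
So 3·(-5553) ≡ 1 (mod 16660), hence d ≡ -5553 ≡ 11107 (mod 16660).

11107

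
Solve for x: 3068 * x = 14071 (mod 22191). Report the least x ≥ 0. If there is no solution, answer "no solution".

no solution

gcd(3068, 22191):
22191 = 7·3068 + 715
3068 = 4·715 + 208
715 = 3·208 + 91
208 = 2·91 + 26
91 = 3·26 + 13
26 = 2·13 + 0
gcd = 13, but 13 ∤ 14071, so the congruence has no solution.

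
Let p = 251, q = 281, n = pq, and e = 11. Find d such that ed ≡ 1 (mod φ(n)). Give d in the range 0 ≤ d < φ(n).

19091

φ(n) = (p−1)(q−1) = 250·280 = 70000.
Need d with 11·d ≡ 1 (mod 70000). Apply the extended Euclidean algorithm:
70000 = 6363*11 + 7
11 = 1*7 + 4
7 = 1*4 + 3
4 = 1*3 + 1
3 = 3*1 + 0
Back-substitute:
1 = 4 − 3
1 = −7 + 2·4
1 = 2·11 − 3·7
1 = −3·70000 + 19091·11
So 11·19091 ≡ 1 (mod 70000), hence d = 19091.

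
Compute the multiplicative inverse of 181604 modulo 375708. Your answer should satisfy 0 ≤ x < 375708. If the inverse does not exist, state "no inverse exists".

Compute gcd(181604, 375708):
375708 = 2*181604 + 12500
181604 = 14*12500 + 6604
12500 = 1*6604 + 5896
6604 = 1*5896 + 708
5896 = 8*708 + 232
708 = 3*232 + 12
232 = 19*12 + 4
12 = 3*4 + 0
The gcd is 4, not 1, hence no inverse exists.

no inverse exists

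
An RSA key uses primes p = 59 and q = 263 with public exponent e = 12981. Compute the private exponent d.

10229

φ(n) = (p−1)(q−1) = 58·262 = 15196.
Need d with 12981·d ≡ 1 (mod 15196). Apply the extended Euclidean algorithm:
15196 = 1·12981 + 2215
12981 = 5·2215 + 1906
2215 = 1·1906 + 309
1906 = 6·309 + 52
309 = 5·52 + 49
52 = 1·49 + 3
49 = 16·3 + 1
3 = 3·1 + 0
Back-substitute:
1 = 49 − 16·3
1 = −16·52 + 17·49
1 = 17·309 − 101·52
1 = −101·1906 + 623·309
1 = 623·2215 − 724·1906
1 = −724·12981 + 4243·2215
1 = 4243·15196 − 4967·12981
So 12981·(-4967) ≡ 1 (mod 15196), hence d ≡ -4967 ≡ 10229 (mod 15196).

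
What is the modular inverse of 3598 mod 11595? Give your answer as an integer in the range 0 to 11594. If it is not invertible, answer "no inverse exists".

Apply the Euclidean algorithm to 11595 and 3598:
11595 = 3×3598 + 801
3598 = 4×801 + 394
801 = 2×394 + 13
394 = 30×13 + 4
13 = 3×4 + 1
4 = 4×1 + 0
gcd = 1, so the inverse exists. Back-substitute:
1 = 13 − 3·4
1 = −3·394 + 91·13
1 = 91·801 − 185·394
1 = −185·3598 + 831·801
1 = 831·11595 − 2678·3598
So 3598·(-2678) ≡ 1 (mod 11595), and -2678 ≡ 8917 (mod 11595).

8917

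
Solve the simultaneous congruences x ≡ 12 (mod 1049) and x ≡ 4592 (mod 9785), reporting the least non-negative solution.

Write x = 12 + 1049·k. Then 1049·k ≡ 4592 − 12 ≡ 4580 (mod 9785).
Need 1049⁻¹ mod 9785. Extended Euclid on (9785, 1049):
9785 = 9×1049 + 344
1049 = 3×344 + 17
344 = 20×17 + 4
17 = 4×4 + 1
4 = 4×1 + 0
Back-substitute:
1 = 17 − 4·4
1 = −4·344 + 81·17
1 = 81·1049 − 247·344
1 = −247·9785 + 2304·1049
1049⁻¹ ≡ 2304 (mod 9785), so k ≡ 2304·4580 ≡ 4090 (mod 9785).
x = 12 + 1049·4090 = 4290422.

4290422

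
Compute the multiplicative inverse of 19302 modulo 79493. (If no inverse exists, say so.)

Apply the Euclidean algorithm to 79493 and 19302:
79493 = 4×19302 + 2285
19302 = 8×2285 + 1022
2285 = 2×1022 + 241
1022 = 4×241 + 58
241 = 4×58 + 9
58 = 6×9 + 4
9 = 2×4 + 1
4 = 4×1 + 0
The gcd is 1. Working backward:
1 = 9 − 2·4
1 = −2·58 + 13·9
1 = 13·241 − 54·58
1 = −54·1022 + 229·241
1 = 229·2285 − 512·1022
1 = −512·19302 + 4325·2285
1 = 4325·79493 − 17812·19302
Hence 19302⁻¹ ≡ -17812 ≡ 61681 (mod 79493).

61681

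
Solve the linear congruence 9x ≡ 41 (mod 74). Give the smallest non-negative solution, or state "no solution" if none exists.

21

First find gcd(9, 74):
74 = 8·9 + 2
9 = 4·2 + 1
2 = 2·1 + 0
gcd = 1, so a unique solution mod 74 exists.
Back-substitute for the Bézout coefficients:
1 = 9 − 4·2
1 = −4·74 + 33·9
So 9·(33) ≡ 1 (mod 74), giving 9⁻¹ ≡ 33.
x ≡ 9⁻¹·41 ≡ 33·41 ≡ 21 (mod 74).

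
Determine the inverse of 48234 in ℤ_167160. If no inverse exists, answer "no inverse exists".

no inverse exists

Euclidean algorithm on 167160, 48234:
167160 = 3×48234 + 22458
48234 = 2×22458 + 3318
22458 = 6×3318 + 2550
3318 = 1×2550 + 768
2550 = 3×768 + 246
768 = 3×246 + 30
246 = 8×30 + 6
30 = 5×6 + 0
Since gcd = 6 > 1, 48234 is not a unit mod 167160.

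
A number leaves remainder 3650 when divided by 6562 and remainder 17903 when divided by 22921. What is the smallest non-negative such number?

47991556

Write x = 3650 + 6562·k. Then 6562·k ≡ 17903 − 3650 ≡ 14253 (mod 22921).
Need 6562⁻¹ mod 22921. Extended Euclid on (22921, 6562):
22921 = 3×6562 + 3235
6562 = 2×3235 + 92
3235 = 35×92 + 15
92 = 6×15 + 2
15 = 7×2 + 1
2 = 2×1 + 0
Back-substitute:
1 = 15 − 7·2
1 = −7·92 + 43·15
1 = 43·3235 − 1512·92
1 = −1512·6562 + 3067·3235
1 = 3067·22921 − 10713·6562
6562⁻¹ ≡ 12208 (mod 22921), so k ≡ 12208·14253 ≡ 7313 (mod 22921).
x = 3650 + 6562·7313 = 47991556.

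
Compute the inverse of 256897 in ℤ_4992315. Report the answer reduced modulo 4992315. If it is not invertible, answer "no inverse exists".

176278

gcd(4992315, 256897) by repeated division:
4992315 = 19*256897 + 111272
256897 = 2*111272 + 34353
111272 = 3*34353 + 8213
34353 = 4*8213 + 1501
8213 = 5*1501 + 708
1501 = 2*708 + 85
708 = 8*85 + 28
85 = 3*28 + 1
28 = 28*1 + 0
The gcd is 1. Working backward:
1 = 85 − 3·28
1 = −3·708 + 25·85
1 = 25·1501 − 53·708
1 = −53·8213 + 290·1501
1 = 290·34353 − 1213·8213
1 = −1213·111272 + 3929·34353
1 = 3929·256897 − 9071·111272
1 = −9071·4992315 + 176278·256897
So 256897·176278 ≡ 1 (mod 4992315).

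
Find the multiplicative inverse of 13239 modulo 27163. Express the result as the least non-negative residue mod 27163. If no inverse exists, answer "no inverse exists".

18796

Run Euclid on (27163, 13239):
27163 = 2*13239 + 685
13239 = 19*685 + 224
685 = 3*224 + 13
224 = 17*13 + 3
13 = 4*3 + 1
3 = 3*1 + 0
gcd = 1, so the inverse exists. Back-substitute:
1 = 13 − 4·3
1 = −4·224 + 69·13
1 = 69·685 − 211·224
1 = −211·13239 + 4078·685
1 = 4078·27163 − 8367·13239
Thus 13239·(-8367) ≡ 1 (mod 27163); reducing, -8367 mod 27163 = 18796.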